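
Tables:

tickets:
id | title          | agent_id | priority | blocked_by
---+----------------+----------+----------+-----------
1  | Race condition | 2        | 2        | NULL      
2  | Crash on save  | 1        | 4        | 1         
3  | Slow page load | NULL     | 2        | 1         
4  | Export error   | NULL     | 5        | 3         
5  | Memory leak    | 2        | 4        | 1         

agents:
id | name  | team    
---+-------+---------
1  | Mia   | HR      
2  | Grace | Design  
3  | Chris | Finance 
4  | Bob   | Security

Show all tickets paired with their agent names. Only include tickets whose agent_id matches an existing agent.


INNER JOIN keeps only tickets rows whose agent_id matches an id in agents. Walk through each ticket:
  - ticket 1 (Race condition): agent_id=2 -> matches Grace
  - ticket 2 (Crash on save): agent_id=1 -> matches Mia
  - ticket 3 (Slow page load): agent_id=NULL, no match -> dropped
  - ticket 4 (Export error): agent_id=NULL, no match -> dropped
  - ticket 5 (Memory leak): agent_id=2 -> matches Grace
So 2 of 5 rows are dropped.

SQL:
SELECT a.title, b.name AS agent
FROM tickets a
INNER JOIN agents b ON a.agent_id = b.id

Result:
title          | agent
---------------+------
Race condition | Grace
Crash on save  | Mia  
Memory leak    | Grace


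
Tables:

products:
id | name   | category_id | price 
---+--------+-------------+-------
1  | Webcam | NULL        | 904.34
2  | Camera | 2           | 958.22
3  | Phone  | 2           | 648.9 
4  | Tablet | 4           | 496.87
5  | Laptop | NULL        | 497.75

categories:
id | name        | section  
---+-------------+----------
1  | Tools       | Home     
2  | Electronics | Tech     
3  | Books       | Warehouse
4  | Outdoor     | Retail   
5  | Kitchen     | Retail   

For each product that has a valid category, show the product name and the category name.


INNER JOIN keeps only products rows whose category_id matches an id in categories. Walk through each product:
  - product 1 (Webcam): category_id=NULL, no match -> dropped
  - product 2 (Camera): category_id=2 -> matches Electronics
  - product 3 (Phone): category_id=2 -> matches Electronics
  - product 4 (Tablet): category_id=4 -> matches Outdoor
  - product 5 (Laptop): category_id=NULL, no match -> dropped
So 2 of 5 rows are dropped.

SQL:
SELECT a.name, b.name AS category
FROM products a
INNER JOIN categories b ON a.category_id = b.id

Result:
name   | category   
-------+------------
Camera | Electronics
Phone  | Electronics
Tablet | Outdoor    


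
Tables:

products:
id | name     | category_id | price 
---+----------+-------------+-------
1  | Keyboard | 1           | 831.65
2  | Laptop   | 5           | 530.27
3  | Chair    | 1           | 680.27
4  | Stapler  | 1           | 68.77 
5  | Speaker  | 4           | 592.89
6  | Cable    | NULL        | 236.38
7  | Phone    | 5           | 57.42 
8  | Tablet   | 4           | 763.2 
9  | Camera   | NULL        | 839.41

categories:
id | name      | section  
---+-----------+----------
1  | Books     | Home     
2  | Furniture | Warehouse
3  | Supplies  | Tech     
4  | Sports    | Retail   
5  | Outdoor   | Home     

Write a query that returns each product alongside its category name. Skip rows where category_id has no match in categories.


INNER JOIN keeps only products rows whose category_id matches an id in categories. Walk through each product:
  - product 1 (Keyboard): category_id=1 -> matches Books
  - product 2 (Laptop): category_id=5 -> matches Outdoor
  - product 3 (Chair): category_id=1 -> matches Books
  - product 4 (Stapler): category_id=1 -> matches Books
  - product 5 (Speaker): category_id=4 -> matches Sports
  - product 6 (Cable): category_id=NULL, no match -> dropped
  - product 7 (Phone): category_id=5 -> matches Outdoor
  - product 8 (Tablet): category_id=4 -> matches Sports
  - product 9 (Camera): category_id=NULL, no match -> dropped
So 2 of 9 rows are dropped.

SQL:
SELECT a.name, b.name AS category
FROM products a
INNER JOIN categories b ON a.category_id = b.id

Result:
name     | category
---------+---------
Keyboard | Books   
Laptop   | Outdoor 
Chair    | Books   
Stapler  | Books   
Speaker  | Sports  
Phone    | Outdoor 
Tablet   | Sports  


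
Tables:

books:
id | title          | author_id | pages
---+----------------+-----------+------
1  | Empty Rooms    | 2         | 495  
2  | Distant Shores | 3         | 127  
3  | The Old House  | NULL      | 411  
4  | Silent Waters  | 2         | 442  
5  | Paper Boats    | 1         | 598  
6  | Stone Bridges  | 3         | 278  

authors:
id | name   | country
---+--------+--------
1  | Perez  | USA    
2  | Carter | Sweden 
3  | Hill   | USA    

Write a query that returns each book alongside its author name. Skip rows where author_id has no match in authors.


INNER JOIN keeps only books rows whose author_id matches an id in authors. Walk through each book:
  - book 1 (Empty Rooms): author_id=2 -> matches Carter
  - book 2 (Distant Shores): author_id=3 -> matches Hill
  - book 3 (The Old House): author_id=NULL, no match -> dropped
  - book 4 (Silent Waters): author_id=2 -> matches Carter
  - book 5 (Paper Boats): author_id=1 -> matches Perez
  - book 6 (Stone Bridges): author_id=3 -> matches Hill
So 1 of 6 rows is dropped.

SQL:
SELECT a.title, b.name AS author
FROM books a
INNER JOIN authors b ON a.author_id = b.id

Result:
title          | author
---------------+-------
Empty Rooms    | Carter
Distant Shores | Hill  
Silent Waters  | Carter
Paper Boats    | Perez 
Stone Bridges  | Hill  


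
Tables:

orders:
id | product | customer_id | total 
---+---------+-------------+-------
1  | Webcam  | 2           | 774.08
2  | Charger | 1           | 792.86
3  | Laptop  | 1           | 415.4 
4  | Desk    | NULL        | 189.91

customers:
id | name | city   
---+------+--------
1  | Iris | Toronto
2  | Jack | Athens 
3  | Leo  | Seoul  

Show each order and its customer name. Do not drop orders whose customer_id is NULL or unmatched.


LEFT JOIN keeps every row from orders (the left table); where customer_id has no match in customers, the customer columns become NULL. Walk through each order:
  - order 1 (Webcam): customer_id=2 -> matches Jack
  - order 2 (Charger): customer_id=1 -> matches Iris
  - order 3 (Laptop): customer_id=1 -> matches Iris
  - order 4 (Desk): customer_id=NULL, no match -> kept with NULL
All 4 rows appear; 1 has NULL customer.

SQL:
SELECT a.product, b.name AS customer
FROM orders a
LEFT JOIN customers b ON a.customer_id = b.id

Result:
product | customer
--------+---------
Webcam  | Jack    
Charger | Iris    
Laptop  | Iris    
Desk    | NULL    


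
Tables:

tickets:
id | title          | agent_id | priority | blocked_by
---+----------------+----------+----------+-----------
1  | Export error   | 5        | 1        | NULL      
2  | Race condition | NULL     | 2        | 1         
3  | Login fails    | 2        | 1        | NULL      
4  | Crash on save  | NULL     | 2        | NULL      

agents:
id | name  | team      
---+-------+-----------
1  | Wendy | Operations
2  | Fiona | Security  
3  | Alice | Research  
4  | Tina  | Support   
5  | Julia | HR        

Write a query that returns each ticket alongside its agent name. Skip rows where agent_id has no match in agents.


INNER JOIN keeps only tickets rows whose agent_id matches an id in agents. Walk through each ticket:
  - ticket 1 (Export error): agent_id=5 -> matches Julia
  - ticket 2 (Race condition): agent_id=NULL, no match -> dropped
  - ticket 3 (Login fails): agent_id=2 -> matches Fiona
  - ticket 4 (Crash on save): agent_id=NULL, no match -> dropped
So 2 of 4 rows are dropped.

SQL:
SELECT a.title, b.name AS agent
FROM tickets a
INNER JOIN agents b ON a.agent_id = b.id

Result:
title        | agent
-------------+------
Export error | Julia
Login fails  | Fiona


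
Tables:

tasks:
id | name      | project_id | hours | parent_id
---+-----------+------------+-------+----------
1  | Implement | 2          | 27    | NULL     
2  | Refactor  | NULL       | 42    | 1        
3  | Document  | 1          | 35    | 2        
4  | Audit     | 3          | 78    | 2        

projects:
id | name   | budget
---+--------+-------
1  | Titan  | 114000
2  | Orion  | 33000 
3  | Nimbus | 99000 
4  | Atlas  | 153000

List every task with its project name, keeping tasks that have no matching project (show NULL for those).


LEFT JOIN keeps every row from tasks (the left table); where project_id has no match in projects, the project columns become NULL. Walk through each task:
  - task 1 (Implement): project_id=2 -> matches Orion
  - task 2 (Refactor): project_id=NULL, no match -> kept with NULL
  - task 3 (Document): project_id=1 -> matches Titan
  - task 4 (Audit): project_id=3 -> matches Nimbus
All 4 rows appear; 1 has NULL project.

SQL:
SELECT a.name, b.name AS project
FROM tasks a
LEFT JOIN projects b ON a.project_id = b.id

Result:
name      | project
----------+--------
Implement | Orion  
Refactor  | NULL   
Document  | Titan  
Audit     | Nimbus 


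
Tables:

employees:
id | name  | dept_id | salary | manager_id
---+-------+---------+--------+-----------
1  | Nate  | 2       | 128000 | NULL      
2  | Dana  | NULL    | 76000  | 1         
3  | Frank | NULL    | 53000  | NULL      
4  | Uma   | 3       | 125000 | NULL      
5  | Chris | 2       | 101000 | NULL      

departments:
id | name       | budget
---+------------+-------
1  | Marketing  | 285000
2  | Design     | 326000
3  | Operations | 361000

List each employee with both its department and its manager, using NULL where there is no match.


Two LEFT JOINs from the same base table employees: one to departments via dept_id, one to employees itself via manager_id. Both are LEFT so every employee is preserved.
Match against departments:
  - employee 1 (Nate): dept_id=2 -> matches Design
  - employee 2 (Dana): dept_id=NULL, no match -> kept with NULL
  - employee 3 (Frank): dept_id=NULL, no match -> kept with NULL
  - employee 4 (Uma): dept_id=3 -> matches Operations
  - employee 5 (Chris): dept_id=2 -> matches Design
Match against employees (self):
  - employee 1 (Nate): manager_id=NULL -> NULL
  - employee 2 (Dana): manager_id=1 -> Nate
  - employee 3 (Frank): manager_id=NULL -> NULL
  - employee 4 (Uma): manager_id=NULL -> NULL
  - employee 5 (Chris): manager_id=NULL -> NULL

SQL:
SELECT a.name, b.name AS department, c.name AS manager
FROM employees a
LEFT JOIN departments b ON a.dept_id = b.id
LEFT JOIN employees c ON a.manager_id = c.id

Result:
name  | department | manager
------+------------+--------
Nate  | Design     | NULL   
Dana  | NULL       | Nate   
Frank | NULL       | NULL   
Uma   | Operations | NULL   
Chris | Design     | NULL   


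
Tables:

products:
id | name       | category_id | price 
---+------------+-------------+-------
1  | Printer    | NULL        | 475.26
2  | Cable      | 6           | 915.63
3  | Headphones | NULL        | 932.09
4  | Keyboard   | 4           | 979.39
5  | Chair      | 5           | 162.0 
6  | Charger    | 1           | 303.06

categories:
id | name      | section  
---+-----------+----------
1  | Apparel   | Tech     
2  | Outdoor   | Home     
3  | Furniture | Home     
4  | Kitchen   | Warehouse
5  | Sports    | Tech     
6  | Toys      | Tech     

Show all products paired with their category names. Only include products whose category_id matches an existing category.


INNER JOIN keeps only products rows whose category_id matches an id in categories. Walk through each product:
  - product 1 (Printer): category_id=NULL, no match -> dropped
  - product 2 (Cable): category_id=6 -> matches Toys
  - product 3 (Headphones): category_id=NULL, no match -> dropped
  - product 4 (Keyboard): category_id=4 -> matches Kitchen
  - product 5 (Chair): category_id=5 -> matches Sports
  - product 6 (Charger): category_id=1 -> matches Apparel
So 2 of 6 rows are dropped.

SQL:
SELECT a.name, b.name AS category
FROM products a
INNER JOIN categories b ON a.category_id = b.id

Result:
name     | category
---------+---------
Cable    | Toys    
Keyboard | Kitchen 
Chair    | Sports  
Charger  | Apparel 


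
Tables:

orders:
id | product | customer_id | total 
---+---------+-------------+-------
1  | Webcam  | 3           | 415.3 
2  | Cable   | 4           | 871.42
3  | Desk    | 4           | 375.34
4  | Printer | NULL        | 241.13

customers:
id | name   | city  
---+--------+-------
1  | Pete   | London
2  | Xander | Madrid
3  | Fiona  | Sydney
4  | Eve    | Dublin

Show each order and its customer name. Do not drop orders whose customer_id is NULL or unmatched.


LEFT JOIN keeps every row from orders (the left table); where customer_id has no match in customers, the customer columns become NULL. Walk through each order:
  - order 1 (Webcam): customer_id=3 -> matches Fiona
  - order 2 (Cable): customer_id=4 -> matches Eve
  - order 3 (Desk): customer_id=4 -> matches Eve
  - order 4 (Printer): customer_id=NULL, no match -> kept with NULL
All 4 rows appear; 1 has NULL customer.

SQL:
SELECT a.product, b.name AS customer
FROM orders a
LEFT JOIN customers b ON a.customer_id = b.id

Result:
product | customer
--------+---------
Webcam  | Fiona   
Cable   | Eve     
Desk    | Eve     
Printer | NULL    


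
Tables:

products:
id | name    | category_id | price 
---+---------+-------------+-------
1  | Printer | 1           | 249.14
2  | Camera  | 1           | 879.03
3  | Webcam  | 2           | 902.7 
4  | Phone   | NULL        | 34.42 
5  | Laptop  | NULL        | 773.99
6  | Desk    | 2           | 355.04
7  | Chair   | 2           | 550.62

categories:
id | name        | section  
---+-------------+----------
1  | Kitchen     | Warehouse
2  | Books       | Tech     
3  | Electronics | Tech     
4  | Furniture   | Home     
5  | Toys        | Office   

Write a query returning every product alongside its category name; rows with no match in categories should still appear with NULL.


LEFT JOIN keeps every row from products (the left table); where category_id has no match in categories, the category columns become NULL. Walk through each product:
  - product 1 (Printer): category_id=1 -> matches Kitchen
  - product 2 (Camera): category_id=1 -> matches Kitchen
  - product 3 (Webcam): category_id=2 -> matches Books
  - product 4 (Phone): category_id=NULL, no match -> kept with NULL
  - product 5 (Laptop): category_id=NULL, no match -> kept with NULL
  - product 6 (Desk): category_id=2 -> matches Books
  - product 7 (Chair): category_id=2 -> matches Books
All 7 rows appear; 2 have NULL category.

SQL:
SELECT a.name, b.name AS category
FROM products a
LEFT JOIN categories b ON a.category_id = b.id

Result:
name    | category
--------+---------
Printer | Kitchen 
Camera  | Kitchen 
Webcam  | Books   
Phone   | NULL    
Laptop  | NULL    
Desk    | Books   
Chair   | Books   


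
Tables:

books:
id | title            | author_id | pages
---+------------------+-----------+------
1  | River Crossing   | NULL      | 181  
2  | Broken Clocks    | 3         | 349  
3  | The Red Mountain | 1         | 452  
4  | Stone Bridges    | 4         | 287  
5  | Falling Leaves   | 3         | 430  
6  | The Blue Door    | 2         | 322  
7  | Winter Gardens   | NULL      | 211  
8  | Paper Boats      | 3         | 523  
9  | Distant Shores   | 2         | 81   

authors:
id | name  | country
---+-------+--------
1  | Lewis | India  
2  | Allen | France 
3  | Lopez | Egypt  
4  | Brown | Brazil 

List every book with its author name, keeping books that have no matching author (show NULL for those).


LEFT JOIN keeps every row from books (the left table); where author_id has no match in authors, the author columns become NULL. Walk through each book:
  - book 1 (River Crossing): author_id=NULL, no match -> kept with NULL
  - book 2 (Broken Clocks): author_id=3 -> matches Lopez
  - book 3 (The Red Mountain): author_id=1 -> matches Lewis
  - book 4 (Stone Bridges): author_id=4 -> matches Brown
  - book 5 (Falling Leaves): author_id=3 -> matches Lopez
  - book 6 (The Blue Door): author_id=2 -> matches Allen
  - book 7 (Winter Gardens): author_id=NULL, no match -> kept with NULL
  - book 8 (Paper Boats): author_id=3 -> matches Lopez
  - book 9 (Distant Shores): author_id=2 -> matches Allen
All 9 rows appear; 2 have NULL author.

SQL:
SELECT a.title, b.name AS author
FROM books a
LEFT JOIN authors b ON a.author_id = b.id

Result:
title            | author
-----------------+-------
River Crossing   | NULL  
Broken Clocks    | Lopez 
The Red Mountain | Lewis 
Stone Bridges    | Brown 
Falling Leaves   | Lopez 
The Blue Door    | Allen 
Winter Gardens   | NULL  
Paper Boats      | Lopez 
Distant Shores   | Allen 


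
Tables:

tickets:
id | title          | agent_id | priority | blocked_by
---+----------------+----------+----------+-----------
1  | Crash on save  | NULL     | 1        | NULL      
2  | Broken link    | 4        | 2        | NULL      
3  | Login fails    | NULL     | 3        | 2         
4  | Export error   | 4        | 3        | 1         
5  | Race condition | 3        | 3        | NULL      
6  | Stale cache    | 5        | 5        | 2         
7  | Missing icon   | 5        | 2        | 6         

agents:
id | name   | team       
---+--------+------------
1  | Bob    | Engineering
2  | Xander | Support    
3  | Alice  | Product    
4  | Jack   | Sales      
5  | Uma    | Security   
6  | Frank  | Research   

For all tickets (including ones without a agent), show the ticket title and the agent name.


LEFT JOIN keeps every row from tickets (the left table); where agent_id has no match in agents, the agent columns become NULL. Walk through each ticket:
  - ticket 1 (Crash on save): agent_id=NULL, no match -> kept with NULL
  - ticket 2 (Broken link): agent_id=4 -> matches Jack
  - ticket 3 (Login fails): agent_id=NULL, no match -> kept with NULL
  - ticket 4 (Export error): agent_id=4 -> matches Jack
  - ticket 5 (Race condition): agent_id=3 -> matches Alice
  - ticket 6 (Stale cache): agent_id=5 -> matches Uma
  - ticket 7 (Missing icon): agent_id=5 -> matches Uma
All 7 rows appear; 2 have NULL agent.

SQL:
SELECT a.title, b.name AS agent
FROM tickets a
LEFT JOIN agents b ON a.agent_id = b.id

Result:
title          | agent
---------------+------
Crash on save  | NULL 
Broken link    | Jack 
Login fails    | NULL 
Export error   | Jack 
Race condition | Alice
Stale cache    | Uma  
Missing icon   | Uma  


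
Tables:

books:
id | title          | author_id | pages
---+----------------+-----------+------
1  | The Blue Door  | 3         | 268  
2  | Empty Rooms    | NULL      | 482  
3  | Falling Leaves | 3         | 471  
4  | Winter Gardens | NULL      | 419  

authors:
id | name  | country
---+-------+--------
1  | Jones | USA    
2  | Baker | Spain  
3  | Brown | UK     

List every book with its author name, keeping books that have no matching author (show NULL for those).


LEFT JOIN keeps every row from books (the left table); where author_id has no match in authors, the author columns become NULL. Walk through each book:
  - book 1 (The Blue Door): author_id=3 -> matches Brown
  - book 2 (Empty Rooms): author_id=NULL, no match -> kept with NULL
  - book 3 (Falling Leaves): author_id=3 -> matches Brown
  - book 4 (Winter Gardens): author_id=NULL, no match -> kept with NULL
All 4 rows appear; 2 have NULL author.

SQL:
SELECT a.title, b.name AS author
FROM books a
LEFT JOIN authors b ON a.author_id = b.id

Result:
title          | author
---------------+-------
The Blue Door  | Brown 
Empty Rooms    | NULL  
Falling Leaves | Brown 
Winter Gardens | NULL  


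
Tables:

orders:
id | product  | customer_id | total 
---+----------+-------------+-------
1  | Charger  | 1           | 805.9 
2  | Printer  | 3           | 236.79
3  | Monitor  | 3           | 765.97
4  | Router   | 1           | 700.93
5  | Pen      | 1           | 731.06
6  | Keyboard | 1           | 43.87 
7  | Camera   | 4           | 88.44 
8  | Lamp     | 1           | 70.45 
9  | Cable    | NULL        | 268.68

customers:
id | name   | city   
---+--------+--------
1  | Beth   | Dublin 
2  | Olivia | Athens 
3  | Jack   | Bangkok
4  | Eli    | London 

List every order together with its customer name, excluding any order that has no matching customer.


INNER JOIN keeps only orders rows whose customer_id matches an id in customers. Walk through each order:
  - order 1 (Charger): customer_id=1 -> matches Beth
  - order 2 (Printer): customer_id=3 -> matches Jack
  - order 3 (Monitor): customer_id=3 -> matches Jack
  - order 4 (Router): customer_id=1 -> matches Beth
  - order 5 (Pen): customer_id=1 -> matches Beth
  - order 6 (Keyboard): customer_id=1 -> matches Beth
  - order 7 (Camera): customer_id=4 -> matches Eli
  - order 8 (Lamp): customer_id=1 -> matches Beth
  - order 9 (Cable): customer_id=NULL, no match -> dropped
So 1 of 9 rows is dropped.

SQL:
SELECT a.product, b.name AS customer
FROM orders a
INNER JOIN customers b ON a.customer_id = b.id

Result:
product  | customer
---------+---------
Charger  | Beth    
Printer  | Jack    
Monitor  | Jack    
Router   | Beth    
Pen      | Beth    
Keyboard | Beth    
Camera   | Eli     
Lamp     | Beth    


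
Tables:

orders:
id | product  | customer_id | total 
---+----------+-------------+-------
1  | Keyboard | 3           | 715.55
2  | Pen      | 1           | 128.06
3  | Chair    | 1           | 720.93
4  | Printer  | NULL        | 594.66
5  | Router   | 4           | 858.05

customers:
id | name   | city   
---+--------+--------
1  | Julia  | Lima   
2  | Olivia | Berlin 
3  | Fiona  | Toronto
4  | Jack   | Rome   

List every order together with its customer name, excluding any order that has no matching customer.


INNER JOIN keeps only orders rows whose customer_id matches an id in customers. Walk through each order:
  - order 1 (Keyboard): customer_id=3 -> matches Fiona
  - order 2 (Pen): customer_id=1 -> matches Julia
  - order 3 (Chair): customer_id=1 -> matches Julia
  - order 4 (Printer): customer_id=NULL, no match -> dropped
  - order 5 (Router): customer_id=4 -> matches Jack
So 1 of 5 rows is dropped.

SQL:
SELECT a.product, b.name AS customer
FROM orders a
INNER JOIN customers b ON a.customer_id = b.id

Result:
product  | customer
---------+---------
Keyboard | Fiona   
Pen      | Julia   
Chair    | Julia   
Router   | Jack    


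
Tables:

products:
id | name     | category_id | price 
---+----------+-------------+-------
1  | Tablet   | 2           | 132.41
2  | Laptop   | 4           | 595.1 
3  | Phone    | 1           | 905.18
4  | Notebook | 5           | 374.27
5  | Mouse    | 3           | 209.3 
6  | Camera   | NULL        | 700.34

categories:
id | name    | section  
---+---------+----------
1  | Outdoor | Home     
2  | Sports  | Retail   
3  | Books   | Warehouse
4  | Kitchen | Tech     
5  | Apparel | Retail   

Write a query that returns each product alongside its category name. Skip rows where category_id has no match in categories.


INNER JOIN keeps only products rows whose category_id matches an id in categories. Walk through each product:
  - product 1 (Tablet): category_id=2 -> matches Sports
  - product 2 (Laptop): category_id=4 -> matches Kitchen
  - product 3 (Phone): category_id=1 -> matches Outdoor
  - product 4 (Notebook): category_id=5 -> matches Apparel
  - product 5 (Mouse): category_id=3 -> matches Books
  - product 6 (Camera): category_id=NULL, no match -> dropped
So 1 of 6 rows is dropped.

SQL:
SELECT a.name, b.name AS category
FROM products a
INNER JOIN categories b ON a.category_id = b.id

Result:
name     | category
---------+---------
Tablet   | Sports  
Laptop   | Kitchen 
Phone    | Outdoor 
Notebook | Apparel 
Mouse    | Books   


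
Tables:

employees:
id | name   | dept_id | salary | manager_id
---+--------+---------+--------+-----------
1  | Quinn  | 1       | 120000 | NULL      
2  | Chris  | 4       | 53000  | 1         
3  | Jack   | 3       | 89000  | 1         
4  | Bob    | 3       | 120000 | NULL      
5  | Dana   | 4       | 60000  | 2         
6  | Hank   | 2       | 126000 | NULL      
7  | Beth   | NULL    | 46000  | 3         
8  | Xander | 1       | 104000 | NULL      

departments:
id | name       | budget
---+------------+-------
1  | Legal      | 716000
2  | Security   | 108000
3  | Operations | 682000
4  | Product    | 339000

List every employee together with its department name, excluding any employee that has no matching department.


INNER JOIN keeps only employees rows whose dept_id matches an id in departments. Walk through each employee:
  - employee 1 (Quinn): dept_id=1 -> matches Legal
  - employee 2 (Chris): dept_id=4 -> matches Product
  - employee 3 (Jack): dept_id=3 -> matches Operations
  - employee 4 (Bob): dept_id=3 -> matches Operations
  - employee 5 (Dana): dept_id=4 -> matches Product
  - employee 6 (Hank): dept_id=2 -> matches Security
  - employee 7 (Beth): dept_id=NULL, no match -> dropped
  - employee 8 (Xander): dept_id=1 -> matches Legal
So 1 of 8 rows is dropped.

SQL:
SELECT a.name, b.name AS department
FROM employees a
INNER JOIN departments b ON a.dept_id = b.id

Result:
name   | department
-------+-----------
Quinn  | Legal     
Chris  | Product   
Jack   | Operations
Bob    | Operations
Dana   | Product   
Hank   | Security  
Xander | Legal     


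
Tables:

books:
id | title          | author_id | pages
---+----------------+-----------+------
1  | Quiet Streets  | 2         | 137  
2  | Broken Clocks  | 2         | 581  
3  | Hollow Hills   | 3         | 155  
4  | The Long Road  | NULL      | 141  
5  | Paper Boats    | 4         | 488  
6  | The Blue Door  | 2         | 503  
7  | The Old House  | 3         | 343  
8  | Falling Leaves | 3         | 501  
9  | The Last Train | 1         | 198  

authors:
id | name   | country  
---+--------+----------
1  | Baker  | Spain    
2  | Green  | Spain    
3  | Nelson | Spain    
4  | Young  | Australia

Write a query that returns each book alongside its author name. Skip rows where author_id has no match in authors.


INNER JOIN keeps only books rows whose author_id matches an id in authors. Walk through each book:
  - book 1 (Quiet Streets): author_id=2 -> matches Green
  - book 2 (Broken Clocks): author_id=2 -> matches Green
  - book 3 (Hollow Hills): author_id=3 -> matches Nelson
  - book 4 (The Long Road): author_id=NULL, no match -> dropped
  - book 5 (Paper Boats): author_id=4 -> matches Young
  - book 6 (The Blue Door): author_id=2 -> matches Green
  - book 7 (The Old House): author_id=3 -> matches Nelson
  - book 8 (Falling Leaves): author_id=3 -> matches Nelson
  - book 9 (The Last Train): author_id=1 -> matches Baker
So 1 of 9 rows is dropped.

SQL:
SELECT a.title, b.name AS author
FROM books a
INNER JOIN authors b ON a.author_id = b.id

Result:
title          | author
---------------+-------
Quiet Streets  | Green 
Broken Clocks  | Green 
Hollow Hills   | Nelson
Paper Boats    | Young 
The Blue Door  | Green 
The Old House  | Nelson
Falling Leaves | Nelson
The Last Train | Baker 


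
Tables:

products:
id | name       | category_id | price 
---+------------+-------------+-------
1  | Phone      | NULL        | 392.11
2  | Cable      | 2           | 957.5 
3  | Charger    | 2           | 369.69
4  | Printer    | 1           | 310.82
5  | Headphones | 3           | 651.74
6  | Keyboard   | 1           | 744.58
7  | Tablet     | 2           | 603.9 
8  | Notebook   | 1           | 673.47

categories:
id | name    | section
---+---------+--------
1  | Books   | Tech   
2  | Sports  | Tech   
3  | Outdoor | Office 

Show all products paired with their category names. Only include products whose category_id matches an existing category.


INNER JOIN keeps only products rows whose category_id matches an id in categories. Walk through each product:
  - product 1 (Phone): category_id=NULL, no match -> dropped
  - product 2 (Cable): category_id=2 -> matches Sports
  - product 3 (Charger): category_id=2 -> matches Sports
  - product 4 (Printer): category_id=1 -> matches Books
  - product 5 (Headphones): category_id=3 -> matches Outdoor
  - product 6 (Keyboard): category_id=1 -> matches Books
  - product 7 (Tablet): category_id=2 -> matches Sports
  - product 8 (Notebook): category_id=1 -> matches Books
So 1 of 8 rows is dropped.

SQL:
SELECT a.name, b.name AS category
FROM products a
INNER JOIN categories b ON a.category_id = b.id

Result:
name       | category
-----------+---------
Cable      | Sports  
Charger    | Sports  
Printer    | Books   
Headphones | Outdoor 
Keyboard   | Books   
Tablet     | Sports  
Notebook   | Books   


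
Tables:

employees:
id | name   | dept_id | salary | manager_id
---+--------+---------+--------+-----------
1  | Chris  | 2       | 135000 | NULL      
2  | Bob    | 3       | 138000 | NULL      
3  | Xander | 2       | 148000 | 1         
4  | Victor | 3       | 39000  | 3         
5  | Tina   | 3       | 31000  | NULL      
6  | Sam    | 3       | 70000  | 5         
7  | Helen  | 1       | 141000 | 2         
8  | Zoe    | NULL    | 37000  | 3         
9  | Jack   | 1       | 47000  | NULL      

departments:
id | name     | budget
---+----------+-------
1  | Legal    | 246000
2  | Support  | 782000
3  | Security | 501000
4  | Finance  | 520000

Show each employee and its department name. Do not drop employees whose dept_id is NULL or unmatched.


LEFT JOIN keeps every row from employees (the left table); where dept_id has no match in departments, the department columns become NULL. Walk through each employee:
  - employee 1 (Chris): dept_id=2 -> matches Support
  - employee 2 (Bob): dept_id=3 -> matches Security
  - employee 3 (Xander): dept_id=2 -> matches Support
  - employee 4 (Victor): dept_id=3 -> matches Security
  - employee 5 (Tina): dept_id=3 -> matches Security
  - employee 6 (Sam): dept_id=3 -> matches Security
  - employee 7 (Helen): dept_id=1 -> matches Legal
  - employee 8 (Zoe): dept_id=NULL, no match -> kept with NULL
  - employee 9 (Jack): dept_id=1 -> matches Legal
All 9 rows appear; 1 has NULL department.

SQL:
SELECT a.name, b.name AS department
FROM employees a
LEFT JOIN departments b ON a.dept_id = b.id

Result:
name   | department
-------+-----------
Chris  | Support   
Bob    | Security  
Xander | Support   
Victor | Security  
Tina   | Security  
Sam    | Security  
Helen  | Legal     
Zoe    | NULL      
Jack   | Legal     


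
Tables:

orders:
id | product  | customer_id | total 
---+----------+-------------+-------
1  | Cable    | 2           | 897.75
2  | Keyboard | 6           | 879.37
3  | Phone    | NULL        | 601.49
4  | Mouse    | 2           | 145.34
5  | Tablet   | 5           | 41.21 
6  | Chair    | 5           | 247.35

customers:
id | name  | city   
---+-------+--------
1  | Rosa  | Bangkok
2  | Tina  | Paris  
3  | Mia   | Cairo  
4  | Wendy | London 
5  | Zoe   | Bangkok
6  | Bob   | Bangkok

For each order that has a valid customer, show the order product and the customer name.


INNER JOIN keeps only orders rows whose customer_id matches an id in customers. Walk through each order:
  - order 1 (Cable): customer_id=2 -> matches Tina
  - order 2 (Keyboard): customer_id=6 -> matches Bob
  - order 3 (Phone): customer_id=NULL, no match -> dropped
  - order 4 (Mouse): customer_id=2 -> matches Tina
  - order 5 (Tablet): customer_id=5 -> matches Zoe
  - order 6 (Chair): customer_id=5 -> matches Zoe
So 1 of 6 rows is dropped.

SQL:
SELECT a.product, b.name AS customer
FROM orders a
INNER JOIN customers b ON a.customer_id = b.id

Result:
product  | customer
---------+---------
Cable    | Tina    
Keyboard | Bob     
Mouse    | Tina    
Tablet   | Zoe     
Chair    | Zoe     


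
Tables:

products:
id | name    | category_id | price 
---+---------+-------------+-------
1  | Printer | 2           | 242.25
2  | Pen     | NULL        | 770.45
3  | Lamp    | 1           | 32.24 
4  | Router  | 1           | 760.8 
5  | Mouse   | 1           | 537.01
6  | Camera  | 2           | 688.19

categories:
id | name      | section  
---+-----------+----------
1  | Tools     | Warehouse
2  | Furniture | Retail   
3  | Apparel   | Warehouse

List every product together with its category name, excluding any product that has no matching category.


INNER JOIN keeps only products rows whose category_id matches an id in categories. Walk through each product:
  - product 1 (Printer): category_id=2 -> matches Furniture
  - product 2 (Pen): category_id=NULL, no match -> dropped
  - product 3 (Lamp): category_id=1 -> matches Tools
  - product 4 (Router): category_id=1 -> matches Tools
  - product 5 (Mouse): category_id=1 -> matches Tools
  - product 6 (Camera): category_id=2 -> matches Furniture
So 1 of 6 rows is dropped.

SQL:
SELECT a.name, b.name AS category
FROM products a
INNER JOIN categories b ON a.category_id = b.id

Result:
name    | category 
--------+----------
Printer | Furniture
Lamp    | Tools    
Router  | Tools    
Mouse   | Tools    
Camera  | Furniture


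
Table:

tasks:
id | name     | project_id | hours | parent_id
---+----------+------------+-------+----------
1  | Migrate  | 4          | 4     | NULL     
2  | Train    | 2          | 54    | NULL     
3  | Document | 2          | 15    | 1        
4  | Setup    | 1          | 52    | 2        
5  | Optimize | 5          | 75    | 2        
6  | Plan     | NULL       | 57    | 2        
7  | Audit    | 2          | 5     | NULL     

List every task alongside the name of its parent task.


This is a self-join: tasks is joined to a second copy of itself, matching each row's parent_id to another row's id. Use LEFT JOIN so rows with parent_id=NULL are kept.
  - task 1 (Migrate): parent_id=NULL -> NULL
  - task 2 (Train): parent_id=NULL -> NULL
  - task 3 (Document): parent_id=1 -> Migrate
  - task 4 (Setup): parent_id=2 -> Train
  - task 5 (Optimize): parent_id=2 -> Train
  - task 6 (Plan): parent_id=2 -> Train
  - task 7 (Audit): parent_id=NULL -> NULL

SQL:
SELECT a.name AS item, b.name AS parent
FROM tasks a
LEFT JOIN tasks b ON a.parent_id = b.id

Result:
item     | parent 
---------+--------
Migrate  | NULL   
Train    | NULL   
Document | Migrate
Setup    | Train  
Optimize | Train  
Plan     | Train  
Audit    | NULL   


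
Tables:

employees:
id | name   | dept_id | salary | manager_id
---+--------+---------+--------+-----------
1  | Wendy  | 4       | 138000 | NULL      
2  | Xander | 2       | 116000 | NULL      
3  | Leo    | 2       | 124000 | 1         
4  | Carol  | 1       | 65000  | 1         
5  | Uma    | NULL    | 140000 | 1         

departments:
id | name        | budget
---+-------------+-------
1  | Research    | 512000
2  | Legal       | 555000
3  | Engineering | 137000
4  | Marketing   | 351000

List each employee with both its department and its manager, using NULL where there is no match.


Two LEFT JOINs from the same base table employees: one to departments via dept_id, one to employees itself via manager_id. Both are LEFT so every employee is preserved.
Match against departments:
  - employee 1 (Wendy): dept_id=4 -> matches Marketing
  - employee 2 (Xander): dept_id=2 -> matches Legal
  - employee 3 (Leo): dept_id=2 -> matches Legal
  - employee 4 (Carol): dept_id=1 -> matches Research
  - employee 5 (Uma): dept_id=NULL, no match -> kept with NULL
Match against employees (self):
  - employee 1 (Wendy): manager_id=NULL -> NULL
  - employee 2 (Xander): manager_id=NULL -> NULL
  - employee 3 (Leo): manager_id=1 -> Wendy
  - employee 4 (Carol): manager_id=1 -> Wendy
  - employee 5 (Uma): manager_id=1 -> Wendy

SQL:
SELECT a.name, b.name AS department, c.name AS manager
FROM employees a
LEFT JOIN departments b ON a.dept_id = b.id
LEFT JOIN employees c ON a.manager_id = c.id

Result:
name   | department | manager
-------+------------+--------
Wendy  | Marketing  | NULL   
Xander | Legal      | NULL   
Leo    | Legal      | Wendy  
Carol  | Research   | Wendy  
Uma    | NULL       | Wendy  


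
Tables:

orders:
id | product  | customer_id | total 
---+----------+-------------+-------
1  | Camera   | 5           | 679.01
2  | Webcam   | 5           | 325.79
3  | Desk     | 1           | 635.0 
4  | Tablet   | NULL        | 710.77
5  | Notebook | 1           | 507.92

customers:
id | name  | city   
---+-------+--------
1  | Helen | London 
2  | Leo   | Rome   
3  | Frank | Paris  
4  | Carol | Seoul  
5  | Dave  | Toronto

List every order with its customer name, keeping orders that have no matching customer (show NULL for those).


LEFT JOIN keeps every row from orders (the left table); where customer_id has no match in customers, the customer columns become NULL. Walk through each order:
  - order 1 (Camera): customer_id=5 -> matches Dave
  - order 2 (Webcam): customer_id=5 -> matches Dave
  - order 3 (Desk): customer_id=1 -> matches Helen
  - order 4 (Tablet): customer_id=NULL, no match -> kept with NULL
  - order 5 (Notebook): customer_id=1 -> matches Helen
All 5 rows appear; 1 has NULL customer.

SQL:
SELECT a.product, b.name AS customer
FROM orders a
LEFT JOIN customers b ON a.customer_id = b.id

Result:
product  | customer
---------+---------
Camera   | Dave    
Webcam   | Dave    
Desk     | Helen   
Tablet   | NULL    
Notebook | Helen   


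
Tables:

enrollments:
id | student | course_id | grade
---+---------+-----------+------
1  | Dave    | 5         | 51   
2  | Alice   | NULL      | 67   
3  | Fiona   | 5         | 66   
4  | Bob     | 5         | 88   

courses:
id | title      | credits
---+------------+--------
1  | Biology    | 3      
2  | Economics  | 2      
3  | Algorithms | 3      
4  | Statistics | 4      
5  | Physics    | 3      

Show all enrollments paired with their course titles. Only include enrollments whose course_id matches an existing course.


INNER JOIN keeps only enrollments rows whose course_id matches an id in courses. Walk through each enrollment:
  - enrollment 1 (Dave): course_id=5 -> matches Physics
  - enrollment 2 (Alice): course_id=NULL, no match -> dropped
  - enrollment 3 (Fiona): course_id=5 -> matches Physics
  - enrollment 4 (Bob): course_id=5 -> matches Physics
So 1 of 4 rows is dropped.

SQL:
SELECT a.student, b.title AS course
FROM enrollments a
INNER JOIN courses b ON a.course_id = b.id

Result:
student | course 
--------+--------
Dave    | Physics
Fiona   | Physics
Bob     | Physics


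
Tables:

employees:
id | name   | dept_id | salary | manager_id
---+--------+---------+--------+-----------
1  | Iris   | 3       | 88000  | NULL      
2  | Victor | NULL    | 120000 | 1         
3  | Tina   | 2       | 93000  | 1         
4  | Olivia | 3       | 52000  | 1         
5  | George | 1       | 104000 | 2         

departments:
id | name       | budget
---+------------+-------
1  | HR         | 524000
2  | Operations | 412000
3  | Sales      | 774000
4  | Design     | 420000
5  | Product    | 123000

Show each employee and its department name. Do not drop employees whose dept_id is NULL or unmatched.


LEFT JOIN keeps every row from employees (the left table); where dept_id has no match in departments, the department columns become NULL. Walk through each employee:
  - employee 1 (Iris): dept_id=3 -> matches Sales
  - employee 2 (Victor): dept_id=NULL, no match -> kept with NULL
  - employee 3 (Tina): dept_id=2 -> matches Operations
  - employee 4 (Olivia): dept_id=3 -> matches Sales
  - employee 5 (George): dept_id=1 -> matches HR
All 5 rows appear; 1 has NULL department.

SQL:
SELECT a.name, b.name AS department
FROM employees a
LEFT JOIN departments b ON a.dept_id = b.id

Result:
name   | department
-------+-----------
Iris   | Sales     
Victor | NULL      
Tina   | Operations
Olivia | Sales     
George | HR        


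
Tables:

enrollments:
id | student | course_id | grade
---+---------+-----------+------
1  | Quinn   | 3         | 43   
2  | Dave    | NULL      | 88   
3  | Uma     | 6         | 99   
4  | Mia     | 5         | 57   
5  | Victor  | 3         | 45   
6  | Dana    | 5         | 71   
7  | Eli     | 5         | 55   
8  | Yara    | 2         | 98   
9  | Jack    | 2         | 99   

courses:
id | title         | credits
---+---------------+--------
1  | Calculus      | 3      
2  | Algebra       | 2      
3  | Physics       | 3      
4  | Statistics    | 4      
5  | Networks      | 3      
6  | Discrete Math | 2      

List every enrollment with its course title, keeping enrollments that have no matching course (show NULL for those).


LEFT JOIN keeps every row from enrollments (the left table); where course_id has no match in courses, the course columns become NULL. Walk through each enrollment:
  - enrollment 1 (Quinn): course_id=3 -> matches Physics
  - enrollment 2 (Dave): course_id=NULL, no match -> kept with NULL
  - enrollment 3 (Uma): course_id=6 -> matches Discrete Math
  - enrollment 4 (Mia): course_id=5 -> matches Networks
  - enrollment 5 (Victor): course_id=3 -> matches Physics
  - enrollment 6 (Dana): course_id=5 -> matches Networks
  - enrollment 7 (Eli): course_id=5 -> matches Networks
  - enrollment 8 (Yara): course_id=2 -> matches Algebra
  - enrollment 9 (Jack): course_id=2 -> matches Algebra
All 9 rows appear; 1 has NULL course.

SQL:
SELECT a.student, b.title AS course
FROM enrollments a
LEFT JOIN courses b ON a.course_id = b.id

Result:
student | course       
--------+--------------
Quinn   | Physics      
Dave    | NULL         
Uma     | Discrete Math
Mia     | Networks     
Victor  | Physics      
Dana    | Networks     
Eli     | Networks     
Yara    | Algebra      
Jack    | Algebra      
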